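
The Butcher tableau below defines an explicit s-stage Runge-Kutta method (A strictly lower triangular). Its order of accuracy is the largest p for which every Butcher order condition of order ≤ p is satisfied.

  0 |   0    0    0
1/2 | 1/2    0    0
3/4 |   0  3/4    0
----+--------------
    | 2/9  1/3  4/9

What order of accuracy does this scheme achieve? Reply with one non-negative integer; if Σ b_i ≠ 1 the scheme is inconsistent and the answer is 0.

b = (2/9, 1/3, 4/9)
c = (0, 1/2, 3/4)
Ac = (0, 0, 3/8)
Σ b_i: 2/9·1 + 1/3·1 + 4/9·1 = 1 ✓
b·c: 1/3·1/2 + 4/9·3/4 = 1/2 ✓
b·c²: 1/3·1/4 + 4/9·9/16 = 1/3 ✓
b·Ac: 4/9·3/8 = 1/6 ✓; 3 stages ⇒ order 3.

3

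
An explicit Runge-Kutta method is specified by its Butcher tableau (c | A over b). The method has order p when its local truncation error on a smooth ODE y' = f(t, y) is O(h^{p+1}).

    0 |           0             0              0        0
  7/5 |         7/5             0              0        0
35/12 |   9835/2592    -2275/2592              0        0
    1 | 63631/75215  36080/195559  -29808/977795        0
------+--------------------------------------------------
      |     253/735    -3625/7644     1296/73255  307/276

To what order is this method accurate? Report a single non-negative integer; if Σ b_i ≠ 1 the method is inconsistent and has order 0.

4

b = (253/735, -3625/7644, 1296/73255, 307/276)
c = (0, 7/5, 35/12, 1)
Ac = (0, 0, -3185/2592, 52/307)
Σ b_i: 253/735·1 + (-3625/7644)·1 + 1296/73255·1 + 307/276·1 = 1 ✓
b·c: (-3625/7644)·7/5 + 1296/73255·35/12 + 307/276·1 = 1/2 ✓
b·c²: (-3625/7644)·49/25 + 1296/73255·1225/144 + 307/276·1 = 1/3 ✓
b·Ac: 1296/73255·(-3185/2592) + 307/276·52/307 = 1/6 ✓
b·c³: (-3625/7644)·343/125 + 1296/73255·42875/1728 + 307/276·1 = 1/4 ✓
b·(c∘Ac): 1296/73255·(-111475/31104) + 307/276·52/307 = 1/8 ✓
b·Ac²: 1296/73255·(-4459/2592) + 307/276·157/1535 = 1/12 ✓
b·A²c: 307/276·23/614 = 1/24 ✓; 4 stages ⇒ order 4.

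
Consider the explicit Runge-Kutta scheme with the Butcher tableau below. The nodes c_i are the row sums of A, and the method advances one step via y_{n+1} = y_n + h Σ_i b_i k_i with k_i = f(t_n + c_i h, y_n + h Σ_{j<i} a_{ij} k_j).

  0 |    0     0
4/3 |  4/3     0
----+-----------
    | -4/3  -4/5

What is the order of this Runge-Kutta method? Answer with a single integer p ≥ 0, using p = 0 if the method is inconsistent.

0

b = (-4/3, -4/5)
c = (0, 4/3)
Σ b_i: (-4/3)·1 + (-4/5)·1 = -32/15 ≠ 1 ⇒ order 0.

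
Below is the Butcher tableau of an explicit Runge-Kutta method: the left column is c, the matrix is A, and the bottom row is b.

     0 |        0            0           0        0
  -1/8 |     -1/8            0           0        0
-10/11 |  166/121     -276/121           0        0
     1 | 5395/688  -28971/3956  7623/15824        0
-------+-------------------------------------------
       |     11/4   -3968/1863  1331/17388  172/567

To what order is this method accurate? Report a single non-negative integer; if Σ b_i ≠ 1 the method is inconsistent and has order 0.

4

b = (11/4, -3968/1863, 1331/17388, 172/567)
c = (0, -1/8, -10/11, 1)
Ac = (0, 0, 69/242, 657/1376)
Σ b_i: 11/4·1 + (-3968/1863)·1 + 1331/17388·1 + 172/567·1 = 1 ✓
b·c: (-3968/1863)·(-1/8) + 1331/17388·(-10/11) + 172/567·1 = 1/2 ✓
b·c²: (-3968/1863)·1/64 + 1331/17388·100/121 + 172/567·1 = 1/3 ✓
b·Ac: 1331/17388·69/242 + 172/567·657/1376 = 1/6 ✓
b·c³: (-3968/1863)·(-1/512) + 1331/17388·(-1000/1331) + 172/567·1 = 1/4 ✓
b·(c∘Ac): 1331/17388·(-345/1331) + 172/567·657/1376 = 1/8 ✓
b·Ac²: 1331/17388·(-69/1936) + 172/567·3123/11008 = 1/12 ✓
b·A²c: 172/567·189/1376 = 1/24 ✓; 4 stages ⇒ order 4.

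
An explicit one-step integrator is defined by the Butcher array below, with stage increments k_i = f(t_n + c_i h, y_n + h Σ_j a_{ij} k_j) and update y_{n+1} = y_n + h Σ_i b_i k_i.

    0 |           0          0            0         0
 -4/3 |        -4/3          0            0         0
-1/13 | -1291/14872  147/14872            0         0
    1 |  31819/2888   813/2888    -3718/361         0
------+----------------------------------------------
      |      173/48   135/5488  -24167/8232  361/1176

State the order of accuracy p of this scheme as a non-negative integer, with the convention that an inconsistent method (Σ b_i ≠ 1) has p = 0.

b = (173/48, 135/5488, -24167/8232, 361/1176)
c = (0, -4/3, -1/13, 1)
Ac = (0, 0, -49/3718, 301/722)
Σ b_i: 173/48·1 + 135/5488·1 + (-24167/8232)·1 + 361/1176·1 = 1 ✓
b·c: 135/5488·(-4/3) + (-24167/8232)·(-1/13) + 361/1176·1 = 1/2 ✓
b·c²: 135/5488·16/9 + (-24167/8232)·1/169 + 361/1176·1 = 1/3 ✓
b·Ac: (-24167/8232)·(-49/3718) + 361/1176·301/722 = 1/6 ✓
b·c³: 135/5488·(-64/27) + (-24167/8232)·(-1/2197) + 361/1176·1 = 1/4 ✓
b·(c∘Ac): (-24167/8232)·49/48334 + 361/1176·301/722 = 1/8 ✓
b·Ac²: (-24167/8232)·98/5577 + 361/1176·476/1083 = 1/12 ✓
b·A²c: 361/1176·49/361 = 1/24 ✓; 4 stages ⇒ order 4.

4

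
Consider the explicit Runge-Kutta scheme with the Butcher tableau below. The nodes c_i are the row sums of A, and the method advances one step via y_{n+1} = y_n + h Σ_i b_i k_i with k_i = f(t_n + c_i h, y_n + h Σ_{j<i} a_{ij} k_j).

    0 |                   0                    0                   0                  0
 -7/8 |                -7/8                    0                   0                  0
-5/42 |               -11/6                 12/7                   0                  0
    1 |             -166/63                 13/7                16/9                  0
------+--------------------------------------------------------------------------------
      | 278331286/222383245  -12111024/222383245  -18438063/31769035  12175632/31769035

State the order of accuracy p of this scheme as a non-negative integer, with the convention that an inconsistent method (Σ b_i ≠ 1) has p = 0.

b = (278331286/222383245, -12111024/222383245, -18438063/31769035, 12175632/31769035)
c = (0, -7/8, -5/42, 1)
Ac = (0, 0, -3/2, -2777/1512)
Σ b_i: 278331286/222383245·1 + (-12111024/222383245)·1 + (-18438063/31769035)·1 + 12175632/31769035·1 = 1 ✓
b·c: (-12111024/222383245)·(-7/8) + (-18438063/31769035)·(-5/42) + 12175632/31769035·1 = 1/2 ✓
b·c²: (-12111024/222383245)·49/64 + (-18438063/31769035)·25/1764 + 12175632/31769035·1 = 1/3 ✓
b·Ac: (-18438063/31769035)·(-3/2) + 12175632/31769035·(-2777/1512) = 1/6 ✓
b·c³: (-12111024/222383245)·(-343/512) + (-18438063/31769035)·(-125/74088) + 12175632/31769035·1 = 5389091861/12809274912 ≠ 1/4 ⇒ order 3.
b·(c∘Ac): (-18438063/31769035)·5/28 + 12175632/31769035·(-2777/1512) = -307857199/381228420 ≠ 1/8
b·Ac²: (-18438063/31769035)·21/16 + 12175632/31769035·367579/254016 = -1326722077/6404637456 ≠ 1/12
b·A²c: 12175632/31769035·(-8/3) = -32468352/31769035 ≠ 1/24

3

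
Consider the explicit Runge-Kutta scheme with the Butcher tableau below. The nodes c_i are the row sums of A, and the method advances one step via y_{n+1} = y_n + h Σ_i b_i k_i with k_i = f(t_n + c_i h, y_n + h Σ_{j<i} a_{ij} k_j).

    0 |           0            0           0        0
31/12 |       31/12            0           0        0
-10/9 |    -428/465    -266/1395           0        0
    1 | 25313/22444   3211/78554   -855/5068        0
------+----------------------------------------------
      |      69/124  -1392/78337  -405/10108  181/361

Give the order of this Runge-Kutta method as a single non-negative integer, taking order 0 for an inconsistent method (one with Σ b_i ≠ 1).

4

b = (69/124, -1392/78337, -405/10108, 181/361)
c = (0, 31/12, -10/9, 1)
Ac = (0, 0, -133/270, 1273/4344)
Σ b_i: 69/124·1 + (-1392/78337)·1 + (-405/10108)·1 + 181/361·1 = 1 ✓
b·c: (-1392/78337)·31/12 + (-405/10108)·(-10/9) + 181/361·1 = 1/2 ✓
b·c²: (-1392/78337)·961/144 + (-405/10108)·100/81 + 181/361·1 = 1/3 ✓
b·Ac: (-405/10108)·(-133/270) + 181/361·1273/4344 = 1/6 ✓
b·c³: (-1392/78337)·29791/1728 + (-405/10108)·(-1000/729) + 181/361·1 = 1/4 ✓
b·(c∘Ac): (-405/10108)·133/243 + 181/361·1273/4344 = 1/8 ✓
b·Ac²: (-405/10108)·(-4123/3240) + 181/361·1121/17376 = 1/12 ✓
b·A²c: 181/361·361/4344 = 1/24 ✓; 4 stages ⇒ order 4.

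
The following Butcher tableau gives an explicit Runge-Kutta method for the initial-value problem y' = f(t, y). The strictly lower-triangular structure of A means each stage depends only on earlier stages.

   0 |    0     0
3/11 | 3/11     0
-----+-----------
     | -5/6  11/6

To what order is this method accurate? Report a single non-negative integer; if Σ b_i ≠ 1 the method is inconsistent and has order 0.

2

b = (-5/6, 11/6)
c = (0, 3/11)
Σ b_i: (-5/6)·1 + 11/6·1 = 1 ✓
b·c: 11/6·3/11 = 1/2 ✓; 2 stages ⇒ order 2.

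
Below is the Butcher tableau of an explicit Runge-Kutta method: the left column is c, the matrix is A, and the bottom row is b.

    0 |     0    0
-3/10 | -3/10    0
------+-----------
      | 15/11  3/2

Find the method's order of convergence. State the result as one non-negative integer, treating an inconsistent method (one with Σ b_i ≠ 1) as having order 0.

0

b = (15/11, 3/2)
c = (0, -3/10)
Σ b_i: 15/11·1 + 3/2·1 = 63/22 ≠ 1 ⇒ order 0.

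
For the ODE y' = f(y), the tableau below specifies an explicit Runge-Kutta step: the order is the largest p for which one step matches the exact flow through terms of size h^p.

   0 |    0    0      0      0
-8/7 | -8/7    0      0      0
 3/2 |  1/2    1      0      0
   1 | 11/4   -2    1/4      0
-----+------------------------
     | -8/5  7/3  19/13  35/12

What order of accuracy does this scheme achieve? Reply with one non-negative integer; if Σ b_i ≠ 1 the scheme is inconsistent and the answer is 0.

b = (-8/5, 7/3, 19/13, 35/12)
c = (0, -8/7, 3/2, 1)
Ac = (0, 0, -8/7, 149/56)
Σ b_i: (-8/5)·1 + 7/3·1 + 19/13·1 + 35/12·1 = 1329/260 ≠ 1 ⇒ order 0.

0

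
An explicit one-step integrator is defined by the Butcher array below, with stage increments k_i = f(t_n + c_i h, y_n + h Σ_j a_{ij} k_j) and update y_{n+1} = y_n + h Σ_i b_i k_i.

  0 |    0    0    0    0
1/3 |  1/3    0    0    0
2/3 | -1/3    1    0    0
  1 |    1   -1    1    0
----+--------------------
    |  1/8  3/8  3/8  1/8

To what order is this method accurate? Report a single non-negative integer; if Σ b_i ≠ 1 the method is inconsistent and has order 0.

b = (1/8, 3/8, 3/8, 1/8)
c = (0, 1/3, 2/3, 1)
Ac = (0, 0, 1/3, 1/3)
Σ b_i: 1/8·1 + 3/8·1 + 3/8·1 + 1/8·1 = 1 ✓
b·c: 3/8·1/3 + 3/8·2/3 + 1/8·1 = 1/2 ✓
b·c²: 3/8·1/9 + 3/8·4/9 + 1/8·1 = 1/3 ✓
b·Ac: 3/8·1/3 + 1/8·1/3 = 1/6 ✓
b·c³: 3/8·1/27 + 3/8·8/27 + 1/8·1 = 1/4 ✓
b·(c∘Ac): 3/8·2/9 + 1/8·1/3 = 1/8 ✓
b·Ac²: 3/8·1/9 + 1/8·1/3 = 1/12 ✓
b·A²c: 1/8·1/3 = 1/24 ✓; 4 stages ⇒ order 4.

4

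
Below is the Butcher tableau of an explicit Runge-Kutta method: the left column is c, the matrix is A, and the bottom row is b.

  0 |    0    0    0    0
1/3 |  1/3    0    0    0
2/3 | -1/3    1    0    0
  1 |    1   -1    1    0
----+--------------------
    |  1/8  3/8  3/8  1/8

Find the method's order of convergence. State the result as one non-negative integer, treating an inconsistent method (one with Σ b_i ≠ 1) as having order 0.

4

b = (1/8, 3/8, 3/8, 1/8)
c = (0, 1/3, 2/3, 1)
Ac = (0, 0, 1/3, 1/3)
Σ b_i: 1/8·1 + 3/8·1 + 3/8·1 + 1/8·1 = 1 ✓
b·c: 3/8·1/3 + 3/8·2/3 + 1/8·1 = 1/2 ✓
b·c²: 3/8·1/9 + 3/8·4/9 + 1/8·1 = 1/3 ✓
b·Ac: 3/8·1/3 + 1/8·1/3 = 1/6 ✓
b·c³: 3/8·1/27 + 3/8·8/27 + 1/8·1 = 1/4 ✓
b·(c∘Ac): 3/8·2/9 + 1/8·1/3 = 1/8 ✓
b·Ac²: 3/8·1/9 + 1/8·1/3 = 1/12 ✓
b·A²c: 1/8·1/3 = 1/24 ✓; 4 stages ⇒ order 4.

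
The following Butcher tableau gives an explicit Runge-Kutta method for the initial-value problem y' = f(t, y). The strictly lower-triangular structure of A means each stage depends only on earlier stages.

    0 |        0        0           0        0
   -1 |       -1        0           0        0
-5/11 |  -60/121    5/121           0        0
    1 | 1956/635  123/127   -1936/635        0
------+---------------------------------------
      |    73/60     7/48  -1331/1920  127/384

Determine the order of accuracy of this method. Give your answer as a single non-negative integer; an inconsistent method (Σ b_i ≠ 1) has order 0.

b = (73/60, 7/48, -1331/1920, 127/384)
c = (0, -1, -5/11, 1)
Ac = (0, 0, -5/121, 53/127)
Σ b_i: 73/60·1 + 7/48·1 + (-1331/1920)·1 + 127/384·1 = 1 ✓
b·c: 7/48·(-1) + (-1331/1920)·(-5/11) + 127/384·1 = 1/2 ✓
b·c²: 7/48·1 + (-1331/1920)·25/121 + 127/384·1 = 1/3 ✓
b·Ac: (-1331/1920)·(-5/121) + 127/384·53/127 = 1/6 ✓
b·c³: 7/48·(-1) + (-1331/1920)·(-125/1331) + 127/384·1 = 1/4 ✓
b·(c∘Ac): (-1331/1920)·25/1331 + 127/384·53/127 = 1/8 ✓
b·Ac²: (-1331/1920)·5/121 + 127/384·43/127 = 1/12 ✓
b·A²c: 127/384·16/127 = 1/24 ✓; 4 stages ⇒ order 4.

4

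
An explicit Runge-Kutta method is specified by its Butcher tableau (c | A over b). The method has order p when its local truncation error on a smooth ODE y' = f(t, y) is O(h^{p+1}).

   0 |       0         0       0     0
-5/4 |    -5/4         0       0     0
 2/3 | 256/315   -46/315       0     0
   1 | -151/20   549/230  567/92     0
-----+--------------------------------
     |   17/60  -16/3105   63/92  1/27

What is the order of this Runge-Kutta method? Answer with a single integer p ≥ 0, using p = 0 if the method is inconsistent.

4

b = (17/60, -16/3105, 63/92, 1/27)
c = (0, -5/4, 2/3, 1)
Ac = (0, 0, 23/126, 9/8)
Σ b_i: 17/60·1 + (-16/3105)·1 + 63/92·1 + 1/27·1 = 1 ✓
b·c: (-16/3105)·(-5/4) + 63/92·2/3 + 1/27·1 = 1/2 ✓
b·c²: (-16/3105)·25/16 + 63/92·4/9 + 1/27·1 = 1/3 ✓
b·Ac: 63/92·23/126 + 1/27·9/8 = 1/6 ✓
b·c³: (-16/3105)·(-125/64) + 63/92·8/27 + 1/27·1 = 1/4 ✓
b·(c∘Ac): 63/92·23/189 + 1/27·9/8 = 1/8 ✓
b·Ac²: 63/92·(-115/504) + 1/27·207/32 = 1/12 ✓
b·A²c: 1/27·9/8 = 1/24 ✓; 4 stages ⇒ order 4.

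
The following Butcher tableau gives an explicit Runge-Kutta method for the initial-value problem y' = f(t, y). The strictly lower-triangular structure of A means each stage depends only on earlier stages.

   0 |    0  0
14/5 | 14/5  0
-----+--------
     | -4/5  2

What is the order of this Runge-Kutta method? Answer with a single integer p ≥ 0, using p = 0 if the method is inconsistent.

b = (-4/5, 2)
c = (0, 14/5)
Σ b_i: (-4/5)·1 + 2·1 = 6/5 ≠ 1 ⇒ order 0.

0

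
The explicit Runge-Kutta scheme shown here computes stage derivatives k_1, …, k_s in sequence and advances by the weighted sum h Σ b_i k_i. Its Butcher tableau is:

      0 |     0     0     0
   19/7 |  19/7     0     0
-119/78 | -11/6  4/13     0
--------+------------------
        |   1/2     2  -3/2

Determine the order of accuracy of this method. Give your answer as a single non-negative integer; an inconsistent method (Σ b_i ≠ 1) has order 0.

b = (1/2, 2, -3/2)
c = (0, 19/7, -119/78)
Ac = (0, 0, 76/91)
Σ b_i: 1/2·1 + 2·1 + (-3/2)·1 = 1 ✓
b·c: 2·19/7 + (-3/2)·(-119/78) = 2809/364 ≠ 1/2 ⇒ order 1.

1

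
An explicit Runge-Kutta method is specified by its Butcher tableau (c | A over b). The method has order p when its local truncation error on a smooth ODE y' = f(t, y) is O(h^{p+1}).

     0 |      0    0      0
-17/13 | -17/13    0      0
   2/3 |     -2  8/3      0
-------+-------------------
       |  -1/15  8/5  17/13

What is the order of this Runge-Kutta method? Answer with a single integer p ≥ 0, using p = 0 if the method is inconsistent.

0

b = (-1/15, 8/5, 17/13)
c = (0, -17/13, 2/3)
Ac = (0, 0, -136/39)
Σ b_i: (-1/15)·1 + 8/5·1 + 17/13·1 = 554/195 ≠ 1 ⇒ order 0.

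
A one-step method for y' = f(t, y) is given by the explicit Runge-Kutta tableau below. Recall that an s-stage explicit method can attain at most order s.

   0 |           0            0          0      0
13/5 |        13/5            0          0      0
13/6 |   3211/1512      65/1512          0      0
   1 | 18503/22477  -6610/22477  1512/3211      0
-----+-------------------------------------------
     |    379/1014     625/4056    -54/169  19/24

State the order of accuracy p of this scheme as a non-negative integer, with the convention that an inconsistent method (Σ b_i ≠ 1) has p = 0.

4

b = (379/1014, 625/4056, -54/169, 19/24)
c = (0, 13/5, 13/6, 1)
Ac = (0, 0, 169/1512, 34/133)
Σ b_i: 379/1014·1 + 625/4056·1 + (-54/169)·1 + 19/24·1 = 1 ✓
b·c: 625/4056·13/5 + (-54/169)·13/6 + 19/24·1 = 1/2 ✓
b·c²: 625/4056·169/25 + (-54/169)·169/36 + 19/24·1 = 1/3 ✓
b·Ac: (-54/169)·169/1512 + 19/24·34/133 = 1/6 ✓
b·c³: 625/4056·2197/125 + (-54/169)·2197/216 + 19/24·1 = 1/4 ✓
b·(c∘Ac): (-54/169)·2197/9072 + 19/24·34/133 = 1/8 ✓
b·Ac²: (-54/169)·2197/7560 + 19/24·148/665 = 1/12 ✓
b·A²c: 19/24·1/19 = 1/24 ✓; 4 stages ⇒ order 4.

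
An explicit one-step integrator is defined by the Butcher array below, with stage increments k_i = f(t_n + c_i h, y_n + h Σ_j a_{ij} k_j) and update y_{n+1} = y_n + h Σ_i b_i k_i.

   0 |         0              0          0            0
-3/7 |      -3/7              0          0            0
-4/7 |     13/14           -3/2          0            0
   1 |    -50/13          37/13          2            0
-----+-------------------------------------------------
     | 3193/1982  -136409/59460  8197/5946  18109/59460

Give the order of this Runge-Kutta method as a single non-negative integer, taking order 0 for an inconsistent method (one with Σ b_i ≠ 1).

3

b = (3193/1982, -136409/59460, 8197/5946, 18109/59460)
c = (0, -3/7, -4/7, 1)
Ac = (0, 0, 9/14, -215/91)
Σ b_i: 3193/1982·1 + (-136409/59460)·1 + 8197/5946·1 + 18109/59460·1 = 1 ✓
b·c: (-136409/59460)·(-3/7) + 8197/5946·(-4/7) + 18109/59460·1 = 1/2 ✓
b·c²: (-136409/59460)·9/49 + 8197/5946·16/49 + 18109/59460·1 = 1/3 ✓
b·Ac: 8197/5946·9/14 + 18109/59460·(-215/91) = 1/6 ✓
b·c³: (-136409/59460)·(-27/343) + 8197/5946·(-64/343) + 18109/59460·1 = 22135/97118 ≠ 1/4 ⇒ order 3.
b·(c∘Ac): 8197/5946·(-18/49) + 18109/59460·(-215/91) = -102055/83244 ≠ 1/8
b·Ac²: 8197/5946·(-27/98) + 18109/59460·107/91 = -4517/208110 ≠ 1/12
b·A²c: 18109/59460·9/7 = 7761/19820 ≠ 1/24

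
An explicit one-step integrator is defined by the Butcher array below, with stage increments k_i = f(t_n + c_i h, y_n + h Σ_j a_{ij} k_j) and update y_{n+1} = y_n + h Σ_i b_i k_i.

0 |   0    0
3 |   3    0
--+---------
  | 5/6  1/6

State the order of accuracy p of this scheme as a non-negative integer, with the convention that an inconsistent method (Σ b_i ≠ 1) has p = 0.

2

b = (5/6, 1/6)
c = (0, 3)
Σ b_i: 5/6·1 + 1/6·1 = 1 ✓
b·c: 1/6·3 = 1/2 ✓; 2 stages ⇒ order 2.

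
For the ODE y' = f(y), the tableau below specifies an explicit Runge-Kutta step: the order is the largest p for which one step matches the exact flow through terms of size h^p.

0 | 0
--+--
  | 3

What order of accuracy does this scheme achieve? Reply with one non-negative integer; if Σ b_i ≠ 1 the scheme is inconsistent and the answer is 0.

0

b = (3)
c = (0)
Σ b_i: 3·1 = 3 ≠ 1 ⇒ order 0.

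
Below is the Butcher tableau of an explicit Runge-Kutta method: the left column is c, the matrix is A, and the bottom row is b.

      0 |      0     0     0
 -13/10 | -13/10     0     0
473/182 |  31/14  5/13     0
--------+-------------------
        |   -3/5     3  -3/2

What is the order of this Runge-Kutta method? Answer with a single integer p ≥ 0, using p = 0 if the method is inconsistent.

0

b = (-3/5, 3, -3/2)
c = (0, -13/10, 473/182)
Ac = (0, 0, -1/2)
Σ b_i: (-3/5)·1 + 3·1 + (-3/2)·1 = 9/10 ≠ 1 ⇒ order 0.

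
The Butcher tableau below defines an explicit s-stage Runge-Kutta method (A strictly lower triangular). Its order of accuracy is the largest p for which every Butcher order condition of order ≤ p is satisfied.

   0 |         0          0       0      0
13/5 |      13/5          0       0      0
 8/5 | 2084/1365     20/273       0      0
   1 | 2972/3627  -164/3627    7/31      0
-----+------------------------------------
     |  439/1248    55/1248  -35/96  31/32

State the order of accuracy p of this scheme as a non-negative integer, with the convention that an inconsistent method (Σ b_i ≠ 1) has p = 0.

b = (439/1248, 55/1248, -35/96, 31/32)
c = (0, 13/5, 8/5, 1)
Ac = (0, 0, 4/21, 68/279)
Σ b_i: 439/1248·1 + 55/1248·1 + (-35/96)·1 + 31/32·1 = 1 ✓
b·c: 55/1248·13/5 + (-35/96)·8/5 + 31/32·1 = 1/2 ✓
b·c²: 55/1248·169/25 + (-35/96)·64/25 + 31/32·1 = 1/3 ✓
b·Ac: (-35/96)·4/21 + 31/32·68/279 = 1/6 ✓
b·c³: 55/1248·2197/125 + (-35/96)·512/125 + 31/32·1 = 1/4 ✓
b·(c∘Ac): (-35/96)·32/105 + 31/32·68/279 = 1/8 ✓
b·Ac²: (-35/96)·52/105 + 31/32·76/279 = 1/12 ✓
b·A²c: 31/32·4/93 = 1/24 ✓; 4 stages ⇒ order 4.

4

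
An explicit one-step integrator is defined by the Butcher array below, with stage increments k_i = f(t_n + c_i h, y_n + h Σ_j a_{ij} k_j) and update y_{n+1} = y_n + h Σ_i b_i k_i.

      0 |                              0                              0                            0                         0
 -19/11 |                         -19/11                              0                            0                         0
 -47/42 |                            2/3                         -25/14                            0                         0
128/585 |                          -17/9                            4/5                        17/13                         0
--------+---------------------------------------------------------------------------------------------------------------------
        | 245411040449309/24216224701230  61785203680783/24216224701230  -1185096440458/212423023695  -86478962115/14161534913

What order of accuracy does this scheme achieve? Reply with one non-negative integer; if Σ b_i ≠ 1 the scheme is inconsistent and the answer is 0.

b = (245411040449309/24216224701230, 61785203680783/24216224701230, -1185096440458/212423023695, -86478962115/14161534913)
c = (0, -19/11, -47/42, 128/585)
Ac = (0, 0, 475/154, -85441/30030)
Σ b_i: 245411040449309/24216224701230·1 + 61785203680783/24216224701230·1 + (-1185096440458/212423023695)·1 + (-86478962115/14161534913)·1 = 1 ✓
b·c: 61785203680783/24216224701230·(-19/11) + (-1185096440458/212423023695)·(-47/42) + (-86478962115/14161534913)·128/585 = 1/2 ✓
b·c²: 61785203680783/24216224701230·361/121 + (-1185096440458/212423023695)·2209/1764 + (-86478962115/14161534913)·16384/342225 = 1/3 ✓
b·Ac: (-1185096440458/212423023695)·475/154 + (-86478962115/14161534913)·(-85441/30030) = 1/6 ✓
b·c³: 61785203680783/24216224701230·(-6859/1331) + (-1185096440458/212423023695)·(-103823/74088) + (-86478962115/14161534913)·2097152/200201625 = -142927321371004823/26497647975714300 ≠ 1/4 ⇒ order 3.
b·(c∘Ac): (-1185096440458/212423023695)·(-22325/6468) + (-86478962115/14161534913)·(-5468224/8783775) = 323270205796121/14019919563870 ≠ 1/8
b·Ac²: (-1185096440458/212423023695)·(-9025/1694) + (-86478962115/14161534913)·55833373/13873860 = 6123139444817/1189568932692 ≠ 1/12
b·A²c: (-86478962115/14161534913)·8075/2002 = -7673819989875/311553768086 ≠ 1/24

3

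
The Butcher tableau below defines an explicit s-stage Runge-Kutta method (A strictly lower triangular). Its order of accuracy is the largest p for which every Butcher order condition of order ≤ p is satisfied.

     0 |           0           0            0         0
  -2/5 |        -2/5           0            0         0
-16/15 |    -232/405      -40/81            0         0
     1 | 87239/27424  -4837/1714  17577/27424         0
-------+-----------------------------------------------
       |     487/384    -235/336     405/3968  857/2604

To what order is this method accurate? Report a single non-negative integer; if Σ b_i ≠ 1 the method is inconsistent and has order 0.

4

b = (487/384, -235/336, 405/3968, 857/2604)
c = (0, -2/5, -16/15, 1)
Ac = (0, 0, 16/81, 763/1714)
Σ b_i: 487/384·1 + (-235/336)·1 + 405/3968·1 + 857/2604·1 = 1 ✓
b·c: (-235/336)·(-2/5) + 405/3968·(-16/15) + 857/2604·1 = 1/2 ✓
b·c²: (-235/336)·4/25 + 405/3968·256/225 + 857/2604·1 = 1/3 ✓
b·Ac: 405/3968·16/81 + 857/2604·763/1714 = 1/6 ✓
b·c³: (-235/336)·(-8/125) + 405/3968·(-4096/3375) + 857/2604·1 = 1/4 ✓
b·(c∘Ac): 405/3968·(-256/1215) + 857/2604·763/1714 = 1/8 ✓
b·Ac²: 405/3968·(-32/405) + 857/2604·238/857 = 1/12 ✓
b·A²c: 857/2604·217/1714 = 1/24 ✓; 4 stages ⇒ order 4.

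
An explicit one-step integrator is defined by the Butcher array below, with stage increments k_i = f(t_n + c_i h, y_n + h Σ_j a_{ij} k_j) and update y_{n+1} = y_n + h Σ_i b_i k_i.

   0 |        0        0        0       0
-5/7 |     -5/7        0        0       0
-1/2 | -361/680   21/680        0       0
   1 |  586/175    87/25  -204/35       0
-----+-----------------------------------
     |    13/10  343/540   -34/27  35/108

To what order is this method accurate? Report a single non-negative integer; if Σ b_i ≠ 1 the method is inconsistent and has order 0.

4

b = (13/10, 343/540, -34/27, 35/108)
c = (0, -5/7, -1/2, 1)
Ac = (0, 0, -3/136, 3/7)
Σ b_i: 13/10·1 + 343/540·1 + (-34/27)·1 + 35/108·1 = 1 ✓
b·c: 343/540·(-5/7) + (-34/27)·(-1/2) + 35/108·1 = 1/2 ✓
b·c²: 343/540·25/49 + (-34/27)·1/4 + 35/108·1 = 1/3 ✓
b·Ac: (-34/27)·(-3/136) + 35/108·3/7 = 1/6 ✓
b·c³: 343/540·(-125/343) + (-34/27)·(-1/8) + 35/108·1 = 1/4 ✓
b·(c∘Ac): (-34/27)·3/272 + 35/108·3/7 = 1/8 ✓
b·Ac²: (-34/27)·15/952 + 35/108·78/245 = 1/12 ✓
b·A²c: 35/108·9/70 = 1/24 ✓; 4 stages ⇒ order 4.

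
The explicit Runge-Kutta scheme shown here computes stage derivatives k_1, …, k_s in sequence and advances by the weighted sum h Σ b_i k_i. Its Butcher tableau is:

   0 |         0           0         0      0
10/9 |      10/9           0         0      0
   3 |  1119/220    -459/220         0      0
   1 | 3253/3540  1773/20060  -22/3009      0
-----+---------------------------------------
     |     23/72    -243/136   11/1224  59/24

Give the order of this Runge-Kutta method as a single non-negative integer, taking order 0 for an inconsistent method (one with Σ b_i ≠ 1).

b = (23/72, -243/136, 11/1224, 59/24)
c = (0, 10/9, 3, 1)
Ac = (0, 0, -51/22, 9/118)
Σ b_i: 23/72·1 + (-243/136)·1 + 11/1224·1 + 59/24·1 = 1 ✓
b·c: (-243/136)·10/9 + 11/1224·3 + 59/24·1 = 1/2 ✓
b·c²: (-243/136)·100/81 + 11/1224·9 + 59/24·1 = 1/3 ✓
b·Ac: 11/1224·(-51/22) + 59/24·9/118 = 1/6 ✓
b·c³: (-243/136)·1000/729 + 11/1224·27 + 59/24·1 = 1/4 ✓
b·(c∘Ac): 11/1224·(-153/22) + 59/24·9/118 = 1/8 ✓
b·Ac²: 11/1224·(-85/33) + 59/24·23/531 = 1/12 ✓
b·A²c: 59/24·1/59 = 1/24 ✓; 4 stages ⇒ order 4.

4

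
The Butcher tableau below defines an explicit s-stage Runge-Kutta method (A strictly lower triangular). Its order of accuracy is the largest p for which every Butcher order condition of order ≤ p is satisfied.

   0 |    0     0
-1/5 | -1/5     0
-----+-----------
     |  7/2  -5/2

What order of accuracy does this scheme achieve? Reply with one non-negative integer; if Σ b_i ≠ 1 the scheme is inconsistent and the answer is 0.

2

b = (7/2, -5/2)
c = (0, -1/5)
Σ b_i: 7/2·1 + (-5/2)·1 = 1 ✓
b·c: (-5/2)·(-1/5) = 1/2 ✓; 2 stages ⇒ order 2.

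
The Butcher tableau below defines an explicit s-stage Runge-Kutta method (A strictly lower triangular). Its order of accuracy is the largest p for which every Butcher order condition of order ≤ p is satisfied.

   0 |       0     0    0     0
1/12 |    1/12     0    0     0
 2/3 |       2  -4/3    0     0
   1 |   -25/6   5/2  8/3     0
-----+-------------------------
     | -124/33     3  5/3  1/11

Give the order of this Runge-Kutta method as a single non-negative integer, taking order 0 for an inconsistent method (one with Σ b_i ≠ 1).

1

b = (-124/33, 3, 5/3, 1/11)
c = (0, 1/12, 2/3, 1)
Ac = (0, 0, -1/9, 143/72)
Σ b_i: (-124/33)·1 + 3·1 + 5/3·1 + 1/11·1 = 1 ✓
b·c: 3·1/12 + 5/3·2/3 + 1/11·1 = 575/396 ≠ 1/2 ⇒ order 1.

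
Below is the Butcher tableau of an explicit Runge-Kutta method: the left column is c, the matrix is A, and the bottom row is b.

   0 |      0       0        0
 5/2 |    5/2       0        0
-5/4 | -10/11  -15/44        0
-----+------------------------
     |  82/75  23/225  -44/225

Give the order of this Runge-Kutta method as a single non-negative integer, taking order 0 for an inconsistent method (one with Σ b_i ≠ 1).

3

b = (82/75, 23/225, -44/225)
c = (0, 5/2, -5/4)
Ac = (0, 0, -75/88)
Σ b_i: 82/75·1 + 23/225·1 + (-44/225)·1 = 1 ✓
b·c: 23/225·5/2 + (-44/225)·(-5/4) = 1/2 ✓
b·c²: 23/225·25/4 + (-44/225)·25/16 = 1/3 ✓
b·Ac: (-44/225)·(-75/88) = 1/6 ✓; 3 stages ⇒ order 3.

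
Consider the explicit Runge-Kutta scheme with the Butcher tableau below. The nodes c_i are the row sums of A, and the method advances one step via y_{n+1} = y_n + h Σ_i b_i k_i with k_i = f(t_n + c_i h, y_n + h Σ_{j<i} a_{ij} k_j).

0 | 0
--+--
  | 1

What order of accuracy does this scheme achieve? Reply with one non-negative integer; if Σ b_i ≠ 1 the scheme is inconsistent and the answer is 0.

1

b = (1)
c = (0)
Σ b_i: 1·1 = 1 ✓; 1 stage ⇒ order 1.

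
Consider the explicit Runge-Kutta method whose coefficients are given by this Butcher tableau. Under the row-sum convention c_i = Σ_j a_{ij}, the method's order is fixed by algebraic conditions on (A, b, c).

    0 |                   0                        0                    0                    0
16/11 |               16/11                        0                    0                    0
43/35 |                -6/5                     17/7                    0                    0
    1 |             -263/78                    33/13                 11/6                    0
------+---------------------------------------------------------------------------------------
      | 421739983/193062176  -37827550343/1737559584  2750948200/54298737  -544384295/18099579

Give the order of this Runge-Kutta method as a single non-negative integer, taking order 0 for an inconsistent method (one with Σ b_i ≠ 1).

b = (421739983/193062176, -37827550343/1737559584, 2750948200/54298737, -544384295/18099579)
c = (0, 16/11, 43/35, 1)
Ac = (0, 0, 272/77, 16229/2730)
Σ b_i: 421739983/193062176·1 + (-37827550343/1737559584)·1 + 2750948200/54298737·1 + (-544384295/18099579)·1 = 1 ✓
b·c: (-37827550343/1737559584)·16/11 + 2750948200/54298737·43/35 + (-544384295/18099579)·1 = 1/2 ✓
b·c²: (-37827550343/1737559584)·256/121 + 2750948200/54298737·1849/1225 + (-544384295/18099579)·1 = 1/3 ✓
b·Ac: 2750948200/54298737·272/77 + (-544384295/18099579)·16229/2730 = 1/6 ✓
b·c³: (-37827550343/1737559584)·4096/1331 + 2750948200/54298737·79507/42875 + (-544384295/18099579)·1 = -21769338607/6968337915 ≠ 1/4 ⇒ order 3.
b·(c∘Ac): 2750948200/54298737·11696/2695 + (-544384295/18099579)·16229/2730 = 4460447099/108597474 ≠ 1/8
b·Ac²: 2750948200/54298737·4352/847 + (-544384295/18099579)·8553277/1051050 = 72243523403/4645558610 ≠ 1/12
b·A²c: (-544384295/18099579)·136/21 = -10576609160/54298737 ≠ 1/24

3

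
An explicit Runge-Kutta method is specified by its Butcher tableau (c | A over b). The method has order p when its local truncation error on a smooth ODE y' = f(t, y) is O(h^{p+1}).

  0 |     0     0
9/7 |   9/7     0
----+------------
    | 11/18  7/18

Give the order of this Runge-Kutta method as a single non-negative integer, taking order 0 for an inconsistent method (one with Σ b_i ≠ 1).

b = (11/18, 7/18)
c = (0, 9/7)
Σ b_i: 11/18·1 + 7/18·1 = 1 ✓
b·c: 7/18·9/7 = 1/2 ✓; 2 stages ⇒ order 2.

2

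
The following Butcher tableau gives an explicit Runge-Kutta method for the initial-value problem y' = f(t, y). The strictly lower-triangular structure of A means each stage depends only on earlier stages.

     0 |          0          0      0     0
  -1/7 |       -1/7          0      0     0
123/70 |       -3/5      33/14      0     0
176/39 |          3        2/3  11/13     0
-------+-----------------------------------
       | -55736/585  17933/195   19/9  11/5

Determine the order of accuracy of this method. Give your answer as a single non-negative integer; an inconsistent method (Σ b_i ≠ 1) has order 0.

b = (-55736/585, 17933/195, 19/9, 11/5)
c = (0, -1/7, 123/70, 176/39)
Ac = (0, 0, -33/98, 3799/2730)
Σ b_i: (-55736/585)·1 + 17933/195·1 + 19/9·1 + 11/5·1 = 1 ✓
b·c: 17933/195·(-1/7) + 19/9·123/70 + 11/5·176/39 = 1/2 ✓
b·c²: 17933/195·1/49 + 19/9·15129/4900 + 11/5·30976/1521 = 56641177/1064700 ≠ 1/3 ⇒ order 2.
b·Ac: 19/9·(-33/98) + 11/5·3799/2730 = 37433/15925 ≠ 1/6

2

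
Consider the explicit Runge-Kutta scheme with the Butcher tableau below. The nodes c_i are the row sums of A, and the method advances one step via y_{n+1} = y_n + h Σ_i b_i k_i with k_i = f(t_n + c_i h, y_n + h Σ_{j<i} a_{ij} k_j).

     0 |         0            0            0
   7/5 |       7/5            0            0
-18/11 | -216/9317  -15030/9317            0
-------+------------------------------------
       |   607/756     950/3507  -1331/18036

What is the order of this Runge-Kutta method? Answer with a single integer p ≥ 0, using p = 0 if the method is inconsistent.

b = (607/756, 950/3507, -1331/18036)
c = (0, 7/5, -18/11)
Ac = (0, 0, -3006/1331)
Σ b_i: 607/756·1 + 950/3507·1 + (-1331/18036)·1 = 1 ✓
b·c: 950/3507·7/5 + (-1331/18036)·(-18/11) = 1/2 ✓
b·c²: 950/3507·49/25 + (-1331/18036)·324/121 = 1/3 ✓
b·Ac: (-1331/18036)·(-3006/1331) = 1/6 ✓; 3 stages ⇒ order 3.

3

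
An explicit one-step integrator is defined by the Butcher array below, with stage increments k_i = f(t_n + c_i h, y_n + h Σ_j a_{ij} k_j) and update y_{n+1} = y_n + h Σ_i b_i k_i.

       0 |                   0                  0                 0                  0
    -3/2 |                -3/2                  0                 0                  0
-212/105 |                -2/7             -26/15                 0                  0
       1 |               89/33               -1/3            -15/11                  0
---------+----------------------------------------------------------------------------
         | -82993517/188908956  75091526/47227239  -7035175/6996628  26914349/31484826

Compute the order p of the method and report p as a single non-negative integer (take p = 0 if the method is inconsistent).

b = (-82993517/188908956, 75091526/47227239, -7035175/6996628, 26914349/31484826)
c = (0, -3/2, -212/105, 1)
Ac = (0, 0, 13/5, 501/154)
Σ b_i: (-82993517/188908956)·1 + 75091526/47227239·1 + (-7035175/6996628)·1 + 26914349/31484826·1 = 1 ✓
b·c: 75091526/47227239·(-3/2) + (-7035175/6996628)·(-212/105) + 26914349/31484826·1 = 1/2 ✓
b·c²: 75091526/47227239·9/4 + (-7035175/6996628)·44944/11025 + 26914349/31484826·1 = 1/3 ✓
b·Ac: (-7035175/6996628)·13/5 + 26914349/31484826·501/154 = 1/6 ✓
b·c³: 75091526/47227239·(-27/8) + (-7035175/6996628)·(-9528128/1157625) + 26914349/31484826·1 = 24891306359/6611813460 ≠ 1/4 ⇒ order 3.
b·(c∘Ac): (-7035175/6996628)·(-2756/525) + 26914349/31484826·501/154 = 169166635/20989884 ≠ 1/8
b·Ac²: (-7035175/6996628)·(-39/10) + 26914349/31484826·(-204031/32340) = -9730054361/6611813460 ≠ 1/12
b·A²c: 26914349/31484826·(-39/11) = -31807867/10494942 ≠ 1/24

3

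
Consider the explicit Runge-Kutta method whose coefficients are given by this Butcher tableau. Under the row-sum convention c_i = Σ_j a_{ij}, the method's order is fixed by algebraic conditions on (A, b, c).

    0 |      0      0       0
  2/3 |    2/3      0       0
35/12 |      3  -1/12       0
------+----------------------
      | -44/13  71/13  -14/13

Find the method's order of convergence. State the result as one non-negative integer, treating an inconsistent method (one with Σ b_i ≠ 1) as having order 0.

2

b = (-44/13, 71/13, -14/13)
c = (0, 2/3, 35/12)
Ac = (0, 0, -1/18)
Σ b_i: (-44/13)·1 + 71/13·1 + (-14/13)·1 = 1 ✓
b·c: 71/13·2/3 + (-14/13)·35/12 = 1/2 ✓
b·c²: 71/13·4/9 + (-14/13)·1225/144 = -2101/312 ≠ 1/3 ⇒ order 2.
b·Ac: (-14/13)·(-1/18) = 7/117 ≠ 1/6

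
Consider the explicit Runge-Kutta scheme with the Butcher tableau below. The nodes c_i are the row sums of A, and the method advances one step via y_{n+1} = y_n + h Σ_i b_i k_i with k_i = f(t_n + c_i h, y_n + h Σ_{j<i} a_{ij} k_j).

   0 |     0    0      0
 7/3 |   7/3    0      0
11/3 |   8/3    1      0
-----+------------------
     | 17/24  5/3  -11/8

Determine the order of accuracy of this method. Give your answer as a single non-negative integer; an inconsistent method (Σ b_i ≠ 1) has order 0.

b = (17/24, 5/3, -11/8)
c = (0, 7/3, 11/3)
Ac = (0, 0, 7/3)
Σ b_i: 17/24·1 + 5/3·1 + (-11/8)·1 = 1 ✓
b·c: 5/3·7/3 + (-11/8)·11/3 = -83/72 ≠ 1/2 ⇒ order 1.

1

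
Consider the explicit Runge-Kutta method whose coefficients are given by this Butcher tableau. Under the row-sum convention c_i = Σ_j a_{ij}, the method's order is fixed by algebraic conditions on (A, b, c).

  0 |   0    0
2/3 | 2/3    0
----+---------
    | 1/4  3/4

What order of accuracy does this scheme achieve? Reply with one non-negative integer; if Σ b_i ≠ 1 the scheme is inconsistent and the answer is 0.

b = (1/4, 3/4)
c = (0, 2/3)
Σ b_i: 1/4·1 + 3/4·1 = 1 ✓
b·c: 3/4·2/3 = 1/2 ✓; 2 stages ⇒ order 2.

2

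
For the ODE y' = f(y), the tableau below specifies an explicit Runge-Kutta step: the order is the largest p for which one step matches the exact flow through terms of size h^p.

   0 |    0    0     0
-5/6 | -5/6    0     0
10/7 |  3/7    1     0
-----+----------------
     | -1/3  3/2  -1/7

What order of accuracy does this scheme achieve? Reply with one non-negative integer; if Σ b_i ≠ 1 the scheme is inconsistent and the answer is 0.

0

b = (-1/3, 3/2, -1/7)
c = (0, -5/6, 10/7)
Ac = (0, 0, -5/6)
Σ b_i: (-1/3)·1 + 3/2·1 + (-1/7)·1 = 43/42 ≠ 1 ⇒ order 0.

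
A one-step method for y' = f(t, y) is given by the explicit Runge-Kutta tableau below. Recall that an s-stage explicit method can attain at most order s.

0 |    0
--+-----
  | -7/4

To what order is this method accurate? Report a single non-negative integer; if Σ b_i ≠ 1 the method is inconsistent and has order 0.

0

b = (-7/4)
c = (0)
Σ b_i: (-7/4)·1 = -7/4 ≠ 1 ⇒ order 0.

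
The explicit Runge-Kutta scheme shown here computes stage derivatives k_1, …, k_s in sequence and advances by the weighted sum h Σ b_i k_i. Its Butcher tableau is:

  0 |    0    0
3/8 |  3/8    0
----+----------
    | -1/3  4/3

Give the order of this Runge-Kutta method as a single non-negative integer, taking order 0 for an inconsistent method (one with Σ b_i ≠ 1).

2

b = (-1/3, 4/3)
c = (0, 3/8)
Σ b_i: (-1/3)·1 + 4/3·1 = 1 ✓
b·c: 4/3·3/8 = 1/2 ✓; 2 stages ⇒ order 2.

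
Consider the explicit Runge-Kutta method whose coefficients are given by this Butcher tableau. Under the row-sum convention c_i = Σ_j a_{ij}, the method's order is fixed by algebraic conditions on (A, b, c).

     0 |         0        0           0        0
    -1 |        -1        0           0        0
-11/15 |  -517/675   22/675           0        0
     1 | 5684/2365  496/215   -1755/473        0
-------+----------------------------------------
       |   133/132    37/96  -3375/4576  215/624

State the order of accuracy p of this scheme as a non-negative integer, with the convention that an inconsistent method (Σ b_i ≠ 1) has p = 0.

b = (133/132, 37/96, -3375/4576, 215/624)
c = (0, -1, -11/15, 1)
Ac = (0, 0, -22/675, 89/215)
Σ b_i: 133/132·1 + 37/96·1 + (-3375/4576)·1 + 215/624·1 = 1 ✓
b·c: 37/96·(-1) + (-3375/4576)·(-11/15) + 215/624·1 = 1/2 ✓
b·c²: 37/96·1 + (-3375/4576)·121/225 + 215/624·1 = 1/3 ✓
b·Ac: (-3375/4576)·(-22/675) + 215/624·89/215 = 1/6 ✓
b·c³: 37/96·(-1) + (-3375/4576)·(-1331/3375) + 215/624·1 = 1/4 ✓
b·(c∘Ac): (-3375/4576)·242/10125 + 215/624·89/215 = 1/8 ✓
b·Ac²: (-3375/4576)·22/675 + 215/624·67/215 = 1/12 ✓
b·A²c: 215/624·26/215 = 1/24 ✓; 4 stages ⇒ order 4.

4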